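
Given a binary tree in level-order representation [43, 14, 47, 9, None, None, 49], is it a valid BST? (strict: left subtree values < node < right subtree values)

Level-order array: [43, 14, 47, 9, None, None, 49]
Validate using subtree bounds (lo, hi): at each node, require lo < value < hi,
then recurse left with hi=value and right with lo=value.
Preorder trace (stopping at first violation):
  at node 43 with bounds (-inf, +inf): OK
  at node 14 with bounds (-inf, 43): OK
  at node 9 with bounds (-inf, 14): OK
  at node 47 with bounds (43, +inf): OK
  at node 49 with bounds (47, +inf): OK
No violation found at any node.
Result: Valid BST


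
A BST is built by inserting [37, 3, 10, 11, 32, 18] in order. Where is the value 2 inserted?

Starting tree (level order): [37, 3, None, None, 10, None, 11, None, 32, 18]
Insertion path: 37 -> 3
Result: insert 2 as left child of 3
Final tree (level order): [37, 3, None, 2, 10, None, None, None, 11, None, 32, 18]


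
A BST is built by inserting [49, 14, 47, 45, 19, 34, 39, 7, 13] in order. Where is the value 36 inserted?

Starting tree (level order): [49, 14, None, 7, 47, None, 13, 45, None, None, None, 19, None, None, 34, None, 39]
Insertion path: 49 -> 14 -> 47 -> 45 -> 19 -> 34 -> 39
Result: insert 36 as left child of 39
Final tree (level order): [49, 14, None, 7, 47, None, 13, 45, None, None, None, 19, None, None, 34, None, 39, 36]


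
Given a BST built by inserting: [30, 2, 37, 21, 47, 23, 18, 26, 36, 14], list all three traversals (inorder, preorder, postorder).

Tree insertion order: [30, 2, 37, 21, 47, 23, 18, 26, 36, 14]
Tree (level-order array): [30, 2, 37, None, 21, 36, 47, 18, 23, None, None, None, None, 14, None, None, 26]
Inorder (L, root, R): [2, 14, 18, 21, 23, 26, 30, 36, 37, 47]
Preorder (root, L, R): [30, 2, 21, 18, 14, 23, 26, 37, 36, 47]
Postorder (L, R, root): [14, 18, 26, 23, 21, 2, 36, 47, 37, 30]


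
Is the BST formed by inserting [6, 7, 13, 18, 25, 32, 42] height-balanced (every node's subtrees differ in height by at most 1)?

Tree (level-order array): [6, None, 7, None, 13, None, 18, None, 25, None, 32, None, 42]
Definition: a tree is height-balanced if, at every node, |h(left) - h(right)| <= 1 (empty subtree has height -1).
Bottom-up per-node check:
  node 42: h_left=-1, h_right=-1, diff=0 [OK], height=0
  node 32: h_left=-1, h_right=0, diff=1 [OK], height=1
  node 25: h_left=-1, h_right=1, diff=2 [FAIL (|-1-1|=2 > 1)], height=2
  node 18: h_left=-1, h_right=2, diff=3 [FAIL (|-1-2|=3 > 1)], height=3
  node 13: h_left=-1, h_right=3, diff=4 [FAIL (|-1-3|=4 > 1)], height=4
  node 7: h_left=-1, h_right=4, diff=5 [FAIL (|-1-4|=5 > 1)], height=5
  node 6: h_left=-1, h_right=5, diff=6 [FAIL (|-1-5|=6 > 1)], height=6
Node 25 violates the condition: |-1 - 1| = 2 > 1.
Result: Not balanced


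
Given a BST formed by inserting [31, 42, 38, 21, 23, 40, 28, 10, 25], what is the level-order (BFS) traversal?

Tree insertion order: [31, 42, 38, 21, 23, 40, 28, 10, 25]
Tree (level-order array): [31, 21, 42, 10, 23, 38, None, None, None, None, 28, None, 40, 25]
BFS from the root, enqueuing left then right child of each popped node:
  queue [31] -> pop 31, enqueue [21, 42], visited so far: [31]
  queue [21, 42] -> pop 21, enqueue [10, 23], visited so far: [31, 21]
  queue [42, 10, 23] -> pop 42, enqueue [38], visited so far: [31, 21, 42]
  queue [10, 23, 38] -> pop 10, enqueue [none], visited so far: [31, 21, 42, 10]
  queue [23, 38] -> pop 23, enqueue [28], visited so far: [31, 21, 42, 10, 23]
  queue [38, 28] -> pop 38, enqueue [40], visited so far: [31, 21, 42, 10, 23, 38]
  queue [28, 40] -> pop 28, enqueue [25], visited so far: [31, 21, 42, 10, 23, 38, 28]
  queue [40, 25] -> pop 40, enqueue [none], visited so far: [31, 21, 42, 10, 23, 38, 28, 40]
  queue [25] -> pop 25, enqueue [none], visited so far: [31, 21, 42, 10, 23, 38, 28, 40, 25]
Result: [31, 21, 42, 10, 23, 38, 28, 40, 25]


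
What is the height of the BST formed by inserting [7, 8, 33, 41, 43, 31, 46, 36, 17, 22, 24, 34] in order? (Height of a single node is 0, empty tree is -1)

Insertion order: [7, 8, 33, 41, 43, 31, 46, 36, 17, 22, 24, 34]
Tree (level-order array): [7, None, 8, None, 33, 31, 41, 17, None, 36, 43, None, 22, 34, None, None, 46, None, 24]
Compute height bottom-up (empty subtree = -1):
  height(24) = 1 + max(-1, -1) = 0
  height(22) = 1 + max(-1, 0) = 1
  height(17) = 1 + max(-1, 1) = 2
  height(31) = 1 + max(2, -1) = 3
  height(34) = 1 + max(-1, -1) = 0
  height(36) = 1 + max(0, -1) = 1
  height(46) = 1 + max(-1, -1) = 0
  height(43) = 1 + max(-1, 0) = 1
  height(41) = 1 + max(1, 1) = 2
  height(33) = 1 + max(3, 2) = 4
  height(8) = 1 + max(-1, 4) = 5
  height(7) = 1 + max(-1, 5) = 6
Height = 6


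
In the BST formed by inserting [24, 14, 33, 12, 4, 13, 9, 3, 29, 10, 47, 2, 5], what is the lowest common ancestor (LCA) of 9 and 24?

Tree insertion order: [24, 14, 33, 12, 4, 13, 9, 3, 29, 10, 47, 2, 5]
Tree (level-order array): [24, 14, 33, 12, None, 29, 47, 4, 13, None, None, None, None, 3, 9, None, None, 2, None, 5, 10]
In a BST, the LCA of p=9, q=24 is the first node v on the
root-to-leaf path with p <= v <= q (go left if both < v, right if both > v).
Walk from root:
  at 24: 9 <= 24 <= 24, this is the LCA
LCA = 24


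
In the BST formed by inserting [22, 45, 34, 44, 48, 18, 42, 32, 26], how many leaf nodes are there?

Tree built from: [22, 45, 34, 44, 48, 18, 42, 32, 26]
Tree (level-order array): [22, 18, 45, None, None, 34, 48, 32, 44, None, None, 26, None, 42]
Rule: A leaf has 0 children.
Per-node child counts:
  node 22: 2 child(ren)
  node 18: 0 child(ren)
  node 45: 2 child(ren)
  node 34: 2 child(ren)
  node 32: 1 child(ren)
  node 26: 0 child(ren)
  node 44: 1 child(ren)
  node 42: 0 child(ren)
  node 48: 0 child(ren)
Matching nodes: [18, 26, 42, 48]
Count of leaf nodes: 4


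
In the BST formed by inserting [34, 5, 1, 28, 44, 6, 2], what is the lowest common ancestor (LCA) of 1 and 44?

Tree insertion order: [34, 5, 1, 28, 44, 6, 2]
Tree (level-order array): [34, 5, 44, 1, 28, None, None, None, 2, 6]
In a BST, the LCA of p=1, q=44 is the first node v on the
root-to-leaf path with p <= v <= q (go left if both < v, right if both > v).
Walk from root:
  at 34: 1 <= 34 <= 44, this is the LCA
LCA = 34


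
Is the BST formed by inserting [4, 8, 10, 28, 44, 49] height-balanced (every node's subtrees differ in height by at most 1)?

Tree (level-order array): [4, None, 8, None, 10, None, 28, None, 44, None, 49]
Definition: a tree is height-balanced if, at every node, |h(left) - h(right)| <= 1 (empty subtree has height -1).
Bottom-up per-node check:
  node 49: h_left=-1, h_right=-1, diff=0 [OK], height=0
  node 44: h_left=-1, h_right=0, diff=1 [OK], height=1
  node 28: h_left=-1, h_right=1, diff=2 [FAIL (|-1-1|=2 > 1)], height=2
  node 10: h_left=-1, h_right=2, diff=3 [FAIL (|-1-2|=3 > 1)], height=3
  node 8: h_left=-1, h_right=3, diff=4 [FAIL (|-1-3|=4 > 1)], height=4
  node 4: h_left=-1, h_right=4, diff=5 [FAIL (|-1-4|=5 > 1)], height=5
Node 28 violates the condition: |-1 - 1| = 2 > 1.
Result: Not balanced


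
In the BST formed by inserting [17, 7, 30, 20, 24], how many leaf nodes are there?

Tree built from: [17, 7, 30, 20, 24]
Tree (level-order array): [17, 7, 30, None, None, 20, None, None, 24]
Rule: A leaf has 0 children.
Per-node child counts:
  node 17: 2 child(ren)
  node 7: 0 child(ren)
  node 30: 1 child(ren)
  node 20: 1 child(ren)
  node 24: 0 child(ren)
Matching nodes: [7, 24]
Count of leaf nodes: 2


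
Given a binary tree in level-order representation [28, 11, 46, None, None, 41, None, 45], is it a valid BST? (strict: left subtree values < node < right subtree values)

Level-order array: [28, 11, 46, None, None, 41, None, 45]
Validate using subtree bounds (lo, hi): at each node, require lo < value < hi,
then recurse left with hi=value and right with lo=value.
Preorder trace (stopping at first violation):
  at node 28 with bounds (-inf, +inf): OK
  at node 11 with bounds (-inf, 28): OK
  at node 46 with bounds (28, +inf): OK
  at node 41 with bounds (28, 46): OK
  at node 45 with bounds (28, 41): VIOLATION
Node 45 violates its bound: not (28 < 45 < 41).
Result: Not a valid BST


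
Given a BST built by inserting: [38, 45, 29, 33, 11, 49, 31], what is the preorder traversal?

Tree insertion order: [38, 45, 29, 33, 11, 49, 31]
Tree (level-order array): [38, 29, 45, 11, 33, None, 49, None, None, 31]
Preorder traversal: [38, 29, 11, 33, 31, 45, 49]


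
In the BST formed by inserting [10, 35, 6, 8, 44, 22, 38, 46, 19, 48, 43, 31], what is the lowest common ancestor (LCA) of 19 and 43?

Tree insertion order: [10, 35, 6, 8, 44, 22, 38, 46, 19, 48, 43, 31]
Tree (level-order array): [10, 6, 35, None, 8, 22, 44, None, None, 19, 31, 38, 46, None, None, None, None, None, 43, None, 48]
In a BST, the LCA of p=19, q=43 is the first node v on the
root-to-leaf path with p <= v <= q (go left if both < v, right if both > v).
Walk from root:
  at 10: both 19 and 43 > 10, go right
  at 35: 19 <= 35 <= 43, this is the LCA
LCA = 35


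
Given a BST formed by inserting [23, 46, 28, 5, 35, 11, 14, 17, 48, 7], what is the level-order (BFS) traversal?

Tree insertion order: [23, 46, 28, 5, 35, 11, 14, 17, 48, 7]
Tree (level-order array): [23, 5, 46, None, 11, 28, 48, 7, 14, None, 35, None, None, None, None, None, 17]
BFS from the root, enqueuing left then right child of each popped node:
  queue [23] -> pop 23, enqueue [5, 46], visited so far: [23]
  queue [5, 46] -> pop 5, enqueue [11], visited so far: [23, 5]
  queue [46, 11] -> pop 46, enqueue [28, 48], visited so far: [23, 5, 46]
  queue [11, 28, 48] -> pop 11, enqueue [7, 14], visited so far: [23, 5, 46, 11]
  queue [28, 48, 7, 14] -> pop 28, enqueue [35], visited so far: [23, 5, 46, 11, 28]
  queue [48, 7, 14, 35] -> pop 48, enqueue [none], visited so far: [23, 5, 46, 11, 28, 48]
  queue [7, 14, 35] -> pop 7, enqueue [none], visited so far: [23, 5, 46, 11, 28, 48, 7]
  queue [14, 35] -> pop 14, enqueue [17], visited so far: [23, 5, 46, 11, 28, 48, 7, 14]
  queue [35, 17] -> pop 35, enqueue [none], visited so far: [23, 5, 46, 11, 28, 48, 7, 14, 35]
  queue [17] -> pop 17, enqueue [none], visited so far: [23, 5, 46, 11, 28, 48, 7, 14, 35, 17]
Result: [23, 5, 46, 11, 28, 48, 7, 14, 35, 17]


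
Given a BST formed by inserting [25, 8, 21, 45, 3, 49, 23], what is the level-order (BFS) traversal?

Tree insertion order: [25, 8, 21, 45, 3, 49, 23]
Tree (level-order array): [25, 8, 45, 3, 21, None, 49, None, None, None, 23]
BFS from the root, enqueuing left then right child of each popped node:
  queue [25] -> pop 25, enqueue [8, 45], visited so far: [25]
  queue [8, 45] -> pop 8, enqueue [3, 21], visited so far: [25, 8]
  queue [45, 3, 21] -> pop 45, enqueue [49], visited so far: [25, 8, 45]
  queue [3, 21, 49] -> pop 3, enqueue [none], visited so far: [25, 8, 45, 3]
  queue [21, 49] -> pop 21, enqueue [23], visited so far: [25, 8, 45, 3, 21]
  queue [49, 23] -> pop 49, enqueue [none], visited so far: [25, 8, 45, 3, 21, 49]
  queue [23] -> pop 23, enqueue [none], visited so far: [25, 8, 45, 3, 21, 49, 23]
Result: [25, 8, 45, 3, 21, 49, 23]


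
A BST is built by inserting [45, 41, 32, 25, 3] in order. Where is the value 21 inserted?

Starting tree (level order): [45, 41, None, 32, None, 25, None, 3]
Insertion path: 45 -> 41 -> 32 -> 25 -> 3
Result: insert 21 as right child of 3
Final tree (level order): [45, 41, None, 32, None, 25, None, 3, None, None, 21]


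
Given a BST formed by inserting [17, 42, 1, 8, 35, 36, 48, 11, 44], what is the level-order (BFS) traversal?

Tree insertion order: [17, 42, 1, 8, 35, 36, 48, 11, 44]
Tree (level-order array): [17, 1, 42, None, 8, 35, 48, None, 11, None, 36, 44]
BFS from the root, enqueuing left then right child of each popped node:
  queue [17] -> pop 17, enqueue [1, 42], visited so far: [17]
  queue [1, 42] -> pop 1, enqueue [8], visited so far: [17, 1]
  queue [42, 8] -> pop 42, enqueue [35, 48], visited so far: [17, 1, 42]
  queue [8, 35, 48] -> pop 8, enqueue [11], visited so far: [17, 1, 42, 8]
  queue [35, 48, 11] -> pop 35, enqueue [36], visited so far: [17, 1, 42, 8, 35]
  queue [48, 11, 36] -> pop 48, enqueue [44], visited so far: [17, 1, 42, 8, 35, 48]
  queue [11, 36, 44] -> pop 11, enqueue [none], visited so far: [17, 1, 42, 8, 35, 48, 11]
  queue [36, 44] -> pop 36, enqueue [none], visited so far: [17, 1, 42, 8, 35, 48, 11, 36]
  queue [44] -> pop 44, enqueue [none], visited so far: [17, 1, 42, 8, 35, 48, 11, 36, 44]
Result: [17, 1, 42, 8, 35, 48, 11, 36, 44]


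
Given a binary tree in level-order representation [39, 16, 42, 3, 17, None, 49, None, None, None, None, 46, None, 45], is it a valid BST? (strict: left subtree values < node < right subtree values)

Level-order array: [39, 16, 42, 3, 17, None, 49, None, None, None, None, 46, None, 45]
Validate using subtree bounds (lo, hi): at each node, require lo < value < hi,
then recurse left with hi=value and right with lo=value.
Preorder trace (stopping at first violation):
  at node 39 with bounds (-inf, +inf): OK
  at node 16 with bounds (-inf, 39): OK
  at node 3 with bounds (-inf, 16): OK
  at node 17 with bounds (16, 39): OK
  at node 42 with bounds (39, +inf): OK
  at node 49 with bounds (42, +inf): OK
  at node 46 with bounds (42, 49): OK
  at node 45 with bounds (42, 46): OK
No violation found at any node.
Result: Valid BST


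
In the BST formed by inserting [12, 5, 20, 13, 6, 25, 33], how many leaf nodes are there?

Tree built from: [12, 5, 20, 13, 6, 25, 33]
Tree (level-order array): [12, 5, 20, None, 6, 13, 25, None, None, None, None, None, 33]
Rule: A leaf has 0 children.
Per-node child counts:
  node 12: 2 child(ren)
  node 5: 1 child(ren)
  node 6: 0 child(ren)
  node 20: 2 child(ren)
  node 13: 0 child(ren)
  node 25: 1 child(ren)
  node 33: 0 child(ren)
Matching nodes: [6, 13, 33]
Count of leaf nodes: 3


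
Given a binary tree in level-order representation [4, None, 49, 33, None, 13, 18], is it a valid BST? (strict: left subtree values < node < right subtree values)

Level-order array: [4, None, 49, 33, None, 13, 18]
Validate using subtree bounds (lo, hi): at each node, require lo < value < hi,
then recurse left with hi=value and right with lo=value.
Preorder trace (stopping at first violation):
  at node 4 with bounds (-inf, +inf): OK
  at node 49 with bounds (4, +inf): OK
  at node 33 with bounds (4, 49): OK
  at node 13 with bounds (4, 33): OK
  at node 18 with bounds (33, 49): VIOLATION
Node 18 violates its bound: not (33 < 18 < 49).
Result: Not a valid BST


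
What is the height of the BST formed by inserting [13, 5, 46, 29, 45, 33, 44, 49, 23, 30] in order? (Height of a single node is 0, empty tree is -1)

Insertion order: [13, 5, 46, 29, 45, 33, 44, 49, 23, 30]
Tree (level-order array): [13, 5, 46, None, None, 29, 49, 23, 45, None, None, None, None, 33, None, 30, 44]
Compute height bottom-up (empty subtree = -1):
  height(5) = 1 + max(-1, -1) = 0
  height(23) = 1 + max(-1, -1) = 0
  height(30) = 1 + max(-1, -1) = 0
  height(44) = 1 + max(-1, -1) = 0
  height(33) = 1 + max(0, 0) = 1
  height(45) = 1 + max(1, -1) = 2
  height(29) = 1 + max(0, 2) = 3
  height(49) = 1 + max(-1, -1) = 0
  height(46) = 1 + max(3, 0) = 4
  height(13) = 1 + max(0, 4) = 5
Height = 5


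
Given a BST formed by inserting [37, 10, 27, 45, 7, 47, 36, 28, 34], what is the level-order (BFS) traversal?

Tree insertion order: [37, 10, 27, 45, 7, 47, 36, 28, 34]
Tree (level-order array): [37, 10, 45, 7, 27, None, 47, None, None, None, 36, None, None, 28, None, None, 34]
BFS from the root, enqueuing left then right child of each popped node:
  queue [37] -> pop 37, enqueue [10, 45], visited so far: [37]
  queue [10, 45] -> pop 10, enqueue [7, 27], visited so far: [37, 10]
  queue [45, 7, 27] -> pop 45, enqueue [47], visited so far: [37, 10, 45]
  queue [7, 27, 47] -> pop 7, enqueue [none], visited so far: [37, 10, 45, 7]
  queue [27, 47] -> pop 27, enqueue [36], visited so far: [37, 10, 45, 7, 27]
  queue [47, 36] -> pop 47, enqueue [none], visited so far: [37, 10, 45, 7, 27, 47]
  queue [36] -> pop 36, enqueue [28], visited so far: [37, 10, 45, 7, 27, 47, 36]
  queue [28] -> pop 28, enqueue [34], visited so far: [37, 10, 45, 7, 27, 47, 36, 28]
  queue [34] -> pop 34, enqueue [none], visited so far: [37, 10, 45, 7, 27, 47, 36, 28, 34]
Result: [37, 10, 45, 7, 27, 47, 36, 28, 34]


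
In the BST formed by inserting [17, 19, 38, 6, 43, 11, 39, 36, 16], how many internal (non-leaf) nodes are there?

Tree built from: [17, 19, 38, 6, 43, 11, 39, 36, 16]
Tree (level-order array): [17, 6, 19, None, 11, None, 38, None, 16, 36, 43, None, None, None, None, 39]
Rule: An internal node has at least one child.
Per-node child counts:
  node 17: 2 child(ren)
  node 6: 1 child(ren)
  node 11: 1 child(ren)
  node 16: 0 child(ren)
  node 19: 1 child(ren)
  node 38: 2 child(ren)
  node 36: 0 child(ren)
  node 43: 1 child(ren)
  node 39: 0 child(ren)
Matching nodes: [17, 6, 11, 19, 38, 43]
Count of internal (non-leaf) nodes: 6


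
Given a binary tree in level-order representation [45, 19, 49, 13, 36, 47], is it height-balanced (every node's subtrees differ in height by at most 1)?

Tree (level-order array): [45, 19, 49, 13, 36, 47]
Definition: a tree is height-balanced if, at every node, |h(left) - h(right)| <= 1 (empty subtree has height -1).
Bottom-up per-node check:
  node 13: h_left=-1, h_right=-1, diff=0 [OK], height=0
  node 36: h_left=-1, h_right=-1, diff=0 [OK], height=0
  node 19: h_left=0, h_right=0, diff=0 [OK], height=1
  node 47: h_left=-1, h_right=-1, diff=0 [OK], height=0
  node 49: h_left=0, h_right=-1, diff=1 [OK], height=1
  node 45: h_left=1, h_right=1, diff=0 [OK], height=2
All nodes satisfy the balance condition.
Result: Balanced


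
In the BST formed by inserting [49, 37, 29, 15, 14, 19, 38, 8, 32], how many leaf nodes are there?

Tree built from: [49, 37, 29, 15, 14, 19, 38, 8, 32]
Tree (level-order array): [49, 37, None, 29, 38, 15, 32, None, None, 14, 19, None, None, 8]
Rule: A leaf has 0 children.
Per-node child counts:
  node 49: 1 child(ren)
  node 37: 2 child(ren)
  node 29: 2 child(ren)
  node 15: 2 child(ren)
  node 14: 1 child(ren)
  node 8: 0 child(ren)
  node 19: 0 child(ren)
  node 32: 0 child(ren)
  node 38: 0 child(ren)
Matching nodes: [8, 19, 32, 38]
Count of leaf nodes: 4


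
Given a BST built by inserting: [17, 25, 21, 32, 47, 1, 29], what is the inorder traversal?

Tree insertion order: [17, 25, 21, 32, 47, 1, 29]
Tree (level-order array): [17, 1, 25, None, None, 21, 32, None, None, 29, 47]
Inorder traversal: [1, 17, 21, 25, 29, 32, 47]


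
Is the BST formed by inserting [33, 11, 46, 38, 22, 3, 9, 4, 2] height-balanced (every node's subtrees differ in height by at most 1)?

Tree (level-order array): [33, 11, 46, 3, 22, 38, None, 2, 9, None, None, None, None, None, None, 4]
Definition: a tree is height-balanced if, at every node, |h(left) - h(right)| <= 1 (empty subtree has height -1).
Bottom-up per-node check:
  node 2: h_left=-1, h_right=-1, diff=0 [OK], height=0
  node 4: h_left=-1, h_right=-1, diff=0 [OK], height=0
  node 9: h_left=0, h_right=-1, diff=1 [OK], height=1
  node 3: h_left=0, h_right=1, diff=1 [OK], height=2
  node 22: h_left=-1, h_right=-1, diff=0 [OK], height=0
  node 11: h_left=2, h_right=0, diff=2 [FAIL (|2-0|=2 > 1)], height=3
  node 38: h_left=-1, h_right=-1, diff=0 [OK], height=0
  node 46: h_left=0, h_right=-1, diff=1 [OK], height=1
  node 33: h_left=3, h_right=1, diff=2 [FAIL (|3-1|=2 > 1)], height=4
Node 11 violates the condition: |2 - 0| = 2 > 1.
Result: Not balanced


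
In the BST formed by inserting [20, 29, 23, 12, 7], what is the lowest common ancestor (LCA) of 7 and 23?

Tree insertion order: [20, 29, 23, 12, 7]
Tree (level-order array): [20, 12, 29, 7, None, 23]
In a BST, the LCA of p=7, q=23 is the first node v on the
root-to-leaf path with p <= v <= q (go left if both < v, right if both > v).
Walk from root:
  at 20: 7 <= 20 <= 23, this is the LCA
LCA = 20


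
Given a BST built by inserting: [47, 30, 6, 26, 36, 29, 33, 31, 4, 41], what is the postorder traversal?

Tree insertion order: [47, 30, 6, 26, 36, 29, 33, 31, 4, 41]
Tree (level-order array): [47, 30, None, 6, 36, 4, 26, 33, 41, None, None, None, 29, 31]
Postorder traversal: [4, 29, 26, 6, 31, 33, 41, 36, 30, 47]


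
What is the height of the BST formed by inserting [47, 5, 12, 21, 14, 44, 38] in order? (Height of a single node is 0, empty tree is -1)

Insertion order: [47, 5, 12, 21, 14, 44, 38]
Tree (level-order array): [47, 5, None, None, 12, None, 21, 14, 44, None, None, 38]
Compute height bottom-up (empty subtree = -1):
  height(14) = 1 + max(-1, -1) = 0
  height(38) = 1 + max(-1, -1) = 0
  height(44) = 1 + max(0, -1) = 1
  height(21) = 1 + max(0, 1) = 2
  height(12) = 1 + max(-1, 2) = 3
  height(5) = 1 + max(-1, 3) = 4
  height(47) = 1 + max(4, -1) = 5
Height = 5


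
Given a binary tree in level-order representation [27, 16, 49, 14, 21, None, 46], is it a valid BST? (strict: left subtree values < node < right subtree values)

Level-order array: [27, 16, 49, 14, 21, None, 46]
Validate using subtree bounds (lo, hi): at each node, require lo < value < hi,
then recurse left with hi=value and right with lo=value.
Preorder trace (stopping at first violation):
  at node 27 with bounds (-inf, +inf): OK
  at node 16 with bounds (-inf, 27): OK
  at node 14 with bounds (-inf, 16): OK
  at node 21 with bounds (16, 27): OK
  at node 49 with bounds (27, +inf): OK
  at node 46 with bounds (49, +inf): VIOLATION
Node 46 violates its bound: not (49 < 46 < +inf).
Result: Not a valid BST


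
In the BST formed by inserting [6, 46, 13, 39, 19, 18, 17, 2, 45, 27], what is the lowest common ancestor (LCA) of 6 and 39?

Tree insertion order: [6, 46, 13, 39, 19, 18, 17, 2, 45, 27]
Tree (level-order array): [6, 2, 46, None, None, 13, None, None, 39, 19, 45, 18, 27, None, None, 17]
In a BST, the LCA of p=6, q=39 is the first node v on the
root-to-leaf path with p <= v <= q (go left if both < v, right if both > v).
Walk from root:
  at 6: 6 <= 6 <= 39, this is the LCA
LCA = 6


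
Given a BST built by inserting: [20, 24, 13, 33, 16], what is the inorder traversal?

Tree insertion order: [20, 24, 13, 33, 16]
Tree (level-order array): [20, 13, 24, None, 16, None, 33]
Inorder traversal: [13, 16, 20, 24, 33]


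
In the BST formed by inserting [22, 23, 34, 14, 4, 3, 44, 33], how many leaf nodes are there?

Tree built from: [22, 23, 34, 14, 4, 3, 44, 33]
Tree (level-order array): [22, 14, 23, 4, None, None, 34, 3, None, 33, 44]
Rule: A leaf has 0 children.
Per-node child counts:
  node 22: 2 child(ren)
  node 14: 1 child(ren)
  node 4: 1 child(ren)
  node 3: 0 child(ren)
  node 23: 1 child(ren)
  node 34: 2 child(ren)
  node 33: 0 child(ren)
  node 44: 0 child(ren)
Matching nodes: [3, 33, 44]
Count of leaf nodes: 3


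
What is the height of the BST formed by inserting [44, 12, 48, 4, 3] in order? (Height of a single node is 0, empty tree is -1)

Insertion order: [44, 12, 48, 4, 3]
Tree (level-order array): [44, 12, 48, 4, None, None, None, 3]
Compute height bottom-up (empty subtree = -1):
  height(3) = 1 + max(-1, -1) = 0
  height(4) = 1 + max(0, -1) = 1
  height(12) = 1 + max(1, -1) = 2
  height(48) = 1 + max(-1, -1) = 0
  height(44) = 1 + max(2, 0) = 3
Height = 3


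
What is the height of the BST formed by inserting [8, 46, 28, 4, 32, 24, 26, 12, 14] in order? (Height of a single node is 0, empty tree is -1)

Insertion order: [8, 46, 28, 4, 32, 24, 26, 12, 14]
Tree (level-order array): [8, 4, 46, None, None, 28, None, 24, 32, 12, 26, None, None, None, 14]
Compute height bottom-up (empty subtree = -1):
  height(4) = 1 + max(-1, -1) = 0
  height(14) = 1 + max(-1, -1) = 0
  height(12) = 1 + max(-1, 0) = 1
  height(26) = 1 + max(-1, -1) = 0
  height(24) = 1 + max(1, 0) = 2
  height(32) = 1 + max(-1, -1) = 0
  height(28) = 1 + max(2, 0) = 3
  height(46) = 1 + max(3, -1) = 4
  height(8) = 1 + max(0, 4) = 5
Height = 5


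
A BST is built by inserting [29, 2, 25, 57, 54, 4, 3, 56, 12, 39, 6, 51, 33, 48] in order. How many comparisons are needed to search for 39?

Search path for 39: 29 -> 57 -> 54 -> 39
Found: True
Comparisons: 4


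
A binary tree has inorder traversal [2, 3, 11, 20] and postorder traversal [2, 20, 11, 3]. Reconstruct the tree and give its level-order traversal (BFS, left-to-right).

Inorder:   [2, 3, 11, 20]
Postorder: [2, 20, 11, 3]
Algorithm: postorder visits root last, so walk postorder right-to-left;
each value is the root of the current inorder slice — split it at that
value, recurse on the right subtree first, then the left.
Recursive splits:
  root=3; inorder splits into left=[2], right=[11, 20]
  root=11; inorder splits into left=[], right=[20]
  root=20; inorder splits into left=[], right=[]
  root=2; inorder splits into left=[], right=[]
Reconstructed level-order: [3, 2, 11, 20]


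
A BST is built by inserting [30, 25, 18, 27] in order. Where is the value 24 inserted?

Starting tree (level order): [30, 25, None, 18, 27]
Insertion path: 30 -> 25 -> 18
Result: insert 24 as right child of 18
Final tree (level order): [30, 25, None, 18, 27, None, 24]


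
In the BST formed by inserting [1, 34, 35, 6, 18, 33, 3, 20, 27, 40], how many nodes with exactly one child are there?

Tree built from: [1, 34, 35, 6, 18, 33, 3, 20, 27, 40]
Tree (level-order array): [1, None, 34, 6, 35, 3, 18, None, 40, None, None, None, 33, None, None, 20, None, None, 27]
Rule: These are nodes with exactly 1 non-null child.
Per-node child counts:
  node 1: 1 child(ren)
  node 34: 2 child(ren)
  node 6: 2 child(ren)
  node 3: 0 child(ren)
  node 18: 1 child(ren)
  node 33: 1 child(ren)
  node 20: 1 child(ren)
  node 27: 0 child(ren)
  node 35: 1 child(ren)
  node 40: 0 child(ren)
Matching nodes: [1, 18, 33, 20, 35]
Count of nodes with exactly one child: 5


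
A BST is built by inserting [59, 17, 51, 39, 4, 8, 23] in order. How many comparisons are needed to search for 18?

Search path for 18: 59 -> 17 -> 51 -> 39 -> 23
Found: False
Comparisons: 5


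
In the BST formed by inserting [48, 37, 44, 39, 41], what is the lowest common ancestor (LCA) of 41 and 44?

Tree insertion order: [48, 37, 44, 39, 41]
Tree (level-order array): [48, 37, None, None, 44, 39, None, None, 41]
In a BST, the LCA of p=41, q=44 is the first node v on the
root-to-leaf path with p <= v <= q (go left if both < v, right if both > v).
Walk from root:
  at 48: both 41 and 44 < 48, go left
  at 37: both 41 and 44 > 37, go right
  at 44: 41 <= 44 <= 44, this is the LCA
LCA = 44


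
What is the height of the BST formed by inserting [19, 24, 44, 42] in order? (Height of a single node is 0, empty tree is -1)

Insertion order: [19, 24, 44, 42]
Tree (level-order array): [19, None, 24, None, 44, 42]
Compute height bottom-up (empty subtree = -1):
  height(42) = 1 + max(-1, -1) = 0
  height(44) = 1 + max(0, -1) = 1
  height(24) = 1 + max(-1, 1) = 2
  height(19) = 1 + max(-1, 2) = 3
Height = 3


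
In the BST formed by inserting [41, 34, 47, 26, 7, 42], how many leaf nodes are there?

Tree built from: [41, 34, 47, 26, 7, 42]
Tree (level-order array): [41, 34, 47, 26, None, 42, None, 7]
Rule: A leaf has 0 children.
Per-node child counts:
  node 41: 2 child(ren)
  node 34: 1 child(ren)
  node 26: 1 child(ren)
  node 7: 0 child(ren)
  node 47: 1 child(ren)
  node 42: 0 child(ren)
Matching nodes: [7, 42]
Count of leaf nodes: 2


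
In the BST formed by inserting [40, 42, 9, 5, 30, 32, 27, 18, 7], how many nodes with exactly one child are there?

Tree built from: [40, 42, 9, 5, 30, 32, 27, 18, 7]
Tree (level-order array): [40, 9, 42, 5, 30, None, None, None, 7, 27, 32, None, None, 18]
Rule: These are nodes with exactly 1 non-null child.
Per-node child counts:
  node 40: 2 child(ren)
  node 9: 2 child(ren)
  node 5: 1 child(ren)
  node 7: 0 child(ren)
  node 30: 2 child(ren)
  node 27: 1 child(ren)
  node 18: 0 child(ren)
  node 32: 0 child(ren)
  node 42: 0 child(ren)
Matching nodes: [5, 27]
Count of nodes with exactly one child: 2


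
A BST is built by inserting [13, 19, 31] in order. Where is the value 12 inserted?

Starting tree (level order): [13, None, 19, None, 31]
Insertion path: 13
Result: insert 12 as left child of 13
Final tree (level order): [13, 12, 19, None, None, None, 31]


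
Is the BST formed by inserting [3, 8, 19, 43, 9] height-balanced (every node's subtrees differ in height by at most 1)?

Tree (level-order array): [3, None, 8, None, 19, 9, 43]
Definition: a tree is height-balanced if, at every node, |h(left) - h(right)| <= 1 (empty subtree has height -1).
Bottom-up per-node check:
  node 9: h_left=-1, h_right=-1, diff=0 [OK], height=0
  node 43: h_left=-1, h_right=-1, diff=0 [OK], height=0
  node 19: h_left=0, h_right=0, diff=0 [OK], height=1
  node 8: h_left=-1, h_right=1, diff=2 [FAIL (|-1-1|=2 > 1)], height=2
  node 3: h_left=-1, h_right=2, diff=3 [FAIL (|-1-2|=3 > 1)], height=3
Node 8 violates the condition: |-1 - 1| = 2 > 1.
Result: Not balanced


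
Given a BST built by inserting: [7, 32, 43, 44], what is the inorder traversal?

Tree insertion order: [7, 32, 43, 44]
Tree (level-order array): [7, None, 32, None, 43, None, 44]
Inorder traversal: [7, 32, 43, 44]


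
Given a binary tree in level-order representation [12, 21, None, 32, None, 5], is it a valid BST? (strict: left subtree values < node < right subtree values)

Level-order array: [12, 21, None, 32, None, 5]
Validate using subtree bounds (lo, hi): at each node, require lo < value < hi,
then recurse left with hi=value and right with lo=value.
Preorder trace (stopping at first violation):
  at node 12 with bounds (-inf, +inf): OK
  at node 21 with bounds (-inf, 12): VIOLATION
Node 21 violates its bound: not (-inf < 21 < 12).
Result: Not a valid BST


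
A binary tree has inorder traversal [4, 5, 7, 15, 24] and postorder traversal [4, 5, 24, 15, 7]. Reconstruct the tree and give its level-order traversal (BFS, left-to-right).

Inorder:   [4, 5, 7, 15, 24]
Postorder: [4, 5, 24, 15, 7]
Algorithm: postorder visits root last, so walk postorder right-to-left;
each value is the root of the current inorder slice — split it at that
value, recurse on the right subtree first, then the left.
Recursive splits:
  root=7; inorder splits into left=[4, 5], right=[15, 24]
  root=15; inorder splits into left=[], right=[24]
  root=24; inorder splits into left=[], right=[]
  root=5; inorder splits into left=[4], right=[]
  root=4; inorder splits into left=[], right=[]
Reconstructed level-order: [7, 5, 15, 4, 24]


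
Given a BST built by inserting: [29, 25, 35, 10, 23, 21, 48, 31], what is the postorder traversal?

Tree insertion order: [29, 25, 35, 10, 23, 21, 48, 31]
Tree (level-order array): [29, 25, 35, 10, None, 31, 48, None, 23, None, None, None, None, 21]
Postorder traversal: [21, 23, 10, 25, 31, 48, 35, 29]


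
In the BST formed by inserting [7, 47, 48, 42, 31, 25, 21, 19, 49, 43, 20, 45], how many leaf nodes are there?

Tree built from: [7, 47, 48, 42, 31, 25, 21, 19, 49, 43, 20, 45]
Tree (level-order array): [7, None, 47, 42, 48, 31, 43, None, 49, 25, None, None, 45, None, None, 21, None, None, None, 19, None, None, 20]
Rule: A leaf has 0 children.
Per-node child counts:
  node 7: 1 child(ren)
  node 47: 2 child(ren)
  node 42: 2 child(ren)
  node 31: 1 child(ren)
  node 25: 1 child(ren)
  node 21: 1 child(ren)
  node 19: 1 child(ren)
  node 20: 0 child(ren)
  node 43: 1 child(ren)
  node 45: 0 child(ren)
  node 48: 1 child(ren)
  node 49: 0 child(ren)
Matching nodes: [20, 45, 49]
Count of leaf nodes: 3


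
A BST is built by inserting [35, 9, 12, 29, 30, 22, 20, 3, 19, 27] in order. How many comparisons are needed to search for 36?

Search path for 36: 35
Found: False
Comparisons: 1


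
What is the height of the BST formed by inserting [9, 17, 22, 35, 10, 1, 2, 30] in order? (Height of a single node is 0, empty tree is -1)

Insertion order: [9, 17, 22, 35, 10, 1, 2, 30]
Tree (level-order array): [9, 1, 17, None, 2, 10, 22, None, None, None, None, None, 35, 30]
Compute height bottom-up (empty subtree = -1):
  height(2) = 1 + max(-1, -1) = 0
  height(1) = 1 + max(-1, 0) = 1
  height(10) = 1 + max(-1, -1) = 0
  height(30) = 1 + max(-1, -1) = 0
  height(35) = 1 + max(0, -1) = 1
  height(22) = 1 + max(-1, 1) = 2
  height(17) = 1 + max(0, 2) = 3
  height(9) = 1 + max(1, 3) = 4
Height = 4


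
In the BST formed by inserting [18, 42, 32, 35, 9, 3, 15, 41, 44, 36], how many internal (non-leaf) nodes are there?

Tree built from: [18, 42, 32, 35, 9, 3, 15, 41, 44, 36]
Tree (level-order array): [18, 9, 42, 3, 15, 32, 44, None, None, None, None, None, 35, None, None, None, 41, 36]
Rule: An internal node has at least one child.
Per-node child counts:
  node 18: 2 child(ren)
  node 9: 2 child(ren)
  node 3: 0 child(ren)
  node 15: 0 child(ren)
  node 42: 2 child(ren)
  node 32: 1 child(ren)
  node 35: 1 child(ren)
  node 41: 1 child(ren)
  node 36: 0 child(ren)
  node 44: 0 child(ren)
Matching nodes: [18, 9, 42, 32, 35, 41]
Count of internal (non-leaf) nodes: 6


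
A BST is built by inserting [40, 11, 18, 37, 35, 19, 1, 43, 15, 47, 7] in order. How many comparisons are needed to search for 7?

Search path for 7: 40 -> 11 -> 1 -> 7
Found: True
Comparisons: 4


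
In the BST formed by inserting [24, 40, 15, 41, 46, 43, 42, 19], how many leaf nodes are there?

Tree built from: [24, 40, 15, 41, 46, 43, 42, 19]
Tree (level-order array): [24, 15, 40, None, 19, None, 41, None, None, None, 46, 43, None, 42]
Rule: A leaf has 0 children.
Per-node child counts:
  node 24: 2 child(ren)
  node 15: 1 child(ren)
  node 19: 0 child(ren)
  node 40: 1 child(ren)
  node 41: 1 child(ren)
  node 46: 1 child(ren)
  node 43: 1 child(ren)
  node 42: 0 child(ren)
Matching nodes: [19, 42]
Count of leaf nodes: 2


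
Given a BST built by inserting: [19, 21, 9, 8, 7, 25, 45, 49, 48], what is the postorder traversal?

Tree insertion order: [19, 21, 9, 8, 7, 25, 45, 49, 48]
Tree (level-order array): [19, 9, 21, 8, None, None, 25, 7, None, None, 45, None, None, None, 49, 48]
Postorder traversal: [7, 8, 9, 48, 49, 45, 25, 21, 19]


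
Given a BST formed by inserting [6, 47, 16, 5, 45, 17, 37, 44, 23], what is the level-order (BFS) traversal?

Tree insertion order: [6, 47, 16, 5, 45, 17, 37, 44, 23]
Tree (level-order array): [6, 5, 47, None, None, 16, None, None, 45, 17, None, None, 37, 23, 44]
BFS from the root, enqueuing left then right child of each popped node:
  queue [6] -> pop 6, enqueue [5, 47], visited so far: [6]
  queue [5, 47] -> pop 5, enqueue [none], visited so far: [6, 5]
  queue [47] -> pop 47, enqueue [16], visited so far: [6, 5, 47]
  queue [16] -> pop 16, enqueue [45], visited so far: [6, 5, 47, 16]
  queue [45] -> pop 45, enqueue [17], visited so far: [6, 5, 47, 16, 45]
  queue [17] -> pop 17, enqueue [37], visited so far: [6, 5, 47, 16, 45, 17]
  queue [37] -> pop 37, enqueue [23, 44], visited so far: [6, 5, 47, 16, 45, 17, 37]
  queue [23, 44] -> pop 23, enqueue [none], visited so far: [6, 5, 47, 16, 45, 17, 37, 23]
  queue [44] -> pop 44, enqueue [none], visited so far: [6, 5, 47, 16, 45, 17, 37, 23, 44]
Result: [6, 5, 47, 16, 45, 17, 37, 23, 44]


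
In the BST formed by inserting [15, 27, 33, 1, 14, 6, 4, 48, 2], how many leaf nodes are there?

Tree built from: [15, 27, 33, 1, 14, 6, 4, 48, 2]
Tree (level-order array): [15, 1, 27, None, 14, None, 33, 6, None, None, 48, 4, None, None, None, 2]
Rule: A leaf has 0 children.
Per-node child counts:
  node 15: 2 child(ren)
  node 1: 1 child(ren)
  node 14: 1 child(ren)
  node 6: 1 child(ren)
  node 4: 1 child(ren)
  node 2: 0 child(ren)
  node 27: 1 child(ren)
  node 33: 1 child(ren)
  node 48: 0 child(ren)
Matching nodes: [2, 48]
Count of leaf nodes: 2


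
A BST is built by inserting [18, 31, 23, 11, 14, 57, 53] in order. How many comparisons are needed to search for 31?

Search path for 31: 18 -> 31
Found: True
Comparisons: 2


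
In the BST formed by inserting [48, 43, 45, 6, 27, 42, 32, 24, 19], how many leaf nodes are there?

Tree built from: [48, 43, 45, 6, 27, 42, 32, 24, 19]
Tree (level-order array): [48, 43, None, 6, 45, None, 27, None, None, 24, 42, 19, None, 32]
Rule: A leaf has 0 children.
Per-node child counts:
  node 48: 1 child(ren)
  node 43: 2 child(ren)
  node 6: 1 child(ren)
  node 27: 2 child(ren)
  node 24: 1 child(ren)
  node 19: 0 child(ren)
  node 42: 1 child(ren)
  node 32: 0 child(ren)
  node 45: 0 child(ren)
Matching nodes: [19, 32, 45]
Count of leaf nodes: 3


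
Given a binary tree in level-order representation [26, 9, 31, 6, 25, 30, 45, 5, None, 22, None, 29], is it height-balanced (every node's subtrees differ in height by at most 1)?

Tree (level-order array): [26, 9, 31, 6, 25, 30, 45, 5, None, 22, None, 29]
Definition: a tree is height-balanced if, at every node, |h(left) - h(right)| <= 1 (empty subtree has height -1).
Bottom-up per-node check:
  node 5: h_left=-1, h_right=-1, diff=0 [OK], height=0
  node 6: h_left=0, h_right=-1, diff=1 [OK], height=1
  node 22: h_left=-1, h_right=-1, diff=0 [OK], height=0
  node 25: h_left=0, h_right=-1, diff=1 [OK], height=1
  node 9: h_left=1, h_right=1, diff=0 [OK], height=2
  node 29: h_left=-1, h_right=-1, diff=0 [OK], height=0
  node 30: h_left=0, h_right=-1, diff=1 [OK], height=1
  node 45: h_left=-1, h_right=-1, diff=0 [OK], height=0
  node 31: h_left=1, h_right=0, diff=1 [OK], height=2
  node 26: h_left=2, h_right=2, diff=0 [OK], height=3
All nodes satisfy the balance condition.
Result: Balanced


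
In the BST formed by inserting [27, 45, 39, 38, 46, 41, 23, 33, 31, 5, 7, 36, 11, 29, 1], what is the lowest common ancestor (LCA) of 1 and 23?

Tree insertion order: [27, 45, 39, 38, 46, 41, 23, 33, 31, 5, 7, 36, 11, 29, 1]
Tree (level-order array): [27, 23, 45, 5, None, 39, 46, 1, 7, 38, 41, None, None, None, None, None, 11, 33, None, None, None, None, None, 31, 36, 29]
In a BST, the LCA of p=1, q=23 is the first node v on the
root-to-leaf path with p <= v <= q (go left if both < v, right if both > v).
Walk from root:
  at 27: both 1 and 23 < 27, go left
  at 23: 1 <= 23 <= 23, this is the LCA
LCA = 23


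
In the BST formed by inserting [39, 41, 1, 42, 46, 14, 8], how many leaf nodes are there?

Tree built from: [39, 41, 1, 42, 46, 14, 8]
Tree (level-order array): [39, 1, 41, None, 14, None, 42, 8, None, None, 46]
Rule: A leaf has 0 children.
Per-node child counts:
  node 39: 2 child(ren)
  node 1: 1 child(ren)
  node 14: 1 child(ren)
  node 8: 0 child(ren)
  node 41: 1 child(ren)
  node 42: 1 child(ren)
  node 46: 0 child(ren)
Matching nodes: [8, 46]
Count of leaf nodes: 2


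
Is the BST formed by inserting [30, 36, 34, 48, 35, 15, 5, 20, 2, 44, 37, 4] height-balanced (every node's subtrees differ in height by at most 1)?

Tree (level-order array): [30, 15, 36, 5, 20, 34, 48, 2, None, None, None, None, 35, 44, None, None, 4, None, None, 37]
Definition: a tree is height-balanced if, at every node, |h(left) - h(right)| <= 1 (empty subtree has height -1).
Bottom-up per-node check:
  node 4: h_left=-1, h_right=-1, diff=0 [OK], height=0
  node 2: h_left=-1, h_right=0, diff=1 [OK], height=1
  node 5: h_left=1, h_right=-1, diff=2 [FAIL (|1--1|=2 > 1)], height=2
  node 20: h_left=-1, h_right=-1, diff=0 [OK], height=0
  node 15: h_left=2, h_right=0, diff=2 [FAIL (|2-0|=2 > 1)], height=3
  node 35: h_left=-1, h_right=-1, diff=0 [OK], height=0
  node 34: h_left=-1, h_right=0, diff=1 [OK], height=1
  node 37: h_left=-1, h_right=-1, diff=0 [OK], height=0
  node 44: h_left=0, h_right=-1, diff=1 [OK], height=1
  node 48: h_left=1, h_right=-1, diff=2 [FAIL (|1--1|=2 > 1)], height=2
  node 36: h_left=1, h_right=2, diff=1 [OK], height=3
  node 30: h_left=3, h_right=3, diff=0 [OK], height=4
Node 5 violates the condition: |1 - -1| = 2 > 1.
Result: Not balanced


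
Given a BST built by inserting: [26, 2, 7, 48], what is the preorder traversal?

Tree insertion order: [26, 2, 7, 48]
Tree (level-order array): [26, 2, 48, None, 7]
Preorder traversal: [26, 2, 7, 48]


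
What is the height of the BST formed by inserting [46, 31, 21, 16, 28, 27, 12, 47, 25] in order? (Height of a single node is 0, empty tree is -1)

Insertion order: [46, 31, 21, 16, 28, 27, 12, 47, 25]
Tree (level-order array): [46, 31, 47, 21, None, None, None, 16, 28, 12, None, 27, None, None, None, 25]
Compute height bottom-up (empty subtree = -1):
  height(12) = 1 + max(-1, -1) = 0
  height(16) = 1 + max(0, -1) = 1
  height(25) = 1 + max(-1, -1) = 0
  height(27) = 1 + max(0, -1) = 1
  height(28) = 1 + max(1, -1) = 2
  height(21) = 1 + max(1, 2) = 3
  height(31) = 1 + max(3, -1) = 4
  height(47) = 1 + max(-1, -1) = 0
  height(46) = 1 + max(4, 0) = 5
Height = 5
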